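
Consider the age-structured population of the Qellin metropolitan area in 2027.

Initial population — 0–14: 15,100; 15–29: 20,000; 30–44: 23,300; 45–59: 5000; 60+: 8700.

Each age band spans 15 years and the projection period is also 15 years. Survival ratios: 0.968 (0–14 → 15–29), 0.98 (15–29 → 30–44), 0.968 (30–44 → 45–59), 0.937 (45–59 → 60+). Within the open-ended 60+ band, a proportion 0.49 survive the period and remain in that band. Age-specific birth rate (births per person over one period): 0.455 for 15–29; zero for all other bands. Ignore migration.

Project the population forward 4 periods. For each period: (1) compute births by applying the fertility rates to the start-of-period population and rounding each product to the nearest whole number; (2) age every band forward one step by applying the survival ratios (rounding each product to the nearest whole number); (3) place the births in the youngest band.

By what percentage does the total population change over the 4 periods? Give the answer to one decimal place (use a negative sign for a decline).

After projecting period 1:
Births: 20000 × 0.455 = 9100
15–29: 15100 × 0.968 = 14617
30–44: 20000 × 0.98 = 19600
45–59: 23300 × 0.968 = 22554
60+: 5000 × 0.937 + 8700 × 0.49 = 4685 + 4263 = 8948
Giving 9100 / 14617 / 19600 / 22554 / 8948.
After projecting period 2:
Births: 14617 × 0.455 = 6651
15–29: 9100 × 0.968 = 8809
30–44: 14617 × 0.98 = 14325
45–59: 19600 × 0.968 = 18973
60+: 22554 × 0.937 + 8948 × 0.49 = 21133 + 4385 = 25518
Giving 6651 / 8809 / 14325 / 18973 / 25518.
After projecting period 3:
Births: 8809 × 0.455 = 4008
15–29: 6651 × 0.968 = 6438
30–44: 8809 × 0.98 = 8633
45–59: 14325 × 0.968 = 13867
60+: 18973 × 0.937 + 25518 × 0.49 = 17778 + 12504 = 30282
Giving 4008 / 6438 / 8633 / 13867 / 30282.
After projecting period 4:
Births: 6438 × 0.455 = 2929
15–29: 4008 × 0.968 = 3880
30–44: 6438 × 0.98 = 6309
45–59: 8633 × 0.968 = 8357
60+: 13867 × 0.937 + 30282 × 0.49 = 12993 + 14838 = 27831
Giving 2929 / 3880 / 6309 / 8357 / 27831.
Total: 72100 → 49306; change = -22794; percentage change = -31.6%

-31.6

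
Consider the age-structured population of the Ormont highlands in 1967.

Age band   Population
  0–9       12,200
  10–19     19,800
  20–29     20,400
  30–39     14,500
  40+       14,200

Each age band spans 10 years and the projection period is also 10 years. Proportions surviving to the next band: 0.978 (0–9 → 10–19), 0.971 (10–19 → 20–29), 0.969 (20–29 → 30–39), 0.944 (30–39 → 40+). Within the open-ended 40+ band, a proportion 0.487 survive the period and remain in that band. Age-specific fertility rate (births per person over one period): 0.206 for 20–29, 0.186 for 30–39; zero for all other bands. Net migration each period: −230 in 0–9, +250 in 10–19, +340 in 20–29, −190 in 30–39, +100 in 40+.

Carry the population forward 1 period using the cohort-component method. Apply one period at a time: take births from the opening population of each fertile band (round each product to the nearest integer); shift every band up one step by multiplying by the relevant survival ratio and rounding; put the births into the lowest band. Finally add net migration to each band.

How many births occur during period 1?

6899

Call the groups 1 to 5, youngest first.
— Period 1 —
Births: 20400 * 0.206 = 4202 ; 14500 * 0.186 = 2697 → 6899
Group 2: 12200 * 0.978 = 11932
Group 3: 19800 * 0.971 = 19226
Group 4: 20400 * 0.969 = 19768
Group 5: 14500 * 0.944 + 14200 * 0.487 = 13688 + 6915 = 20603
Net migration: Group 1 − 230 → 6669; Group 2 + 250 → 12182; Group 3 + 340 → 19566; Group 4 − 190 → 19578; Group 5 + 100 → 20703
Giving 6669 / 12182 / 19566 / 19578 / 20703.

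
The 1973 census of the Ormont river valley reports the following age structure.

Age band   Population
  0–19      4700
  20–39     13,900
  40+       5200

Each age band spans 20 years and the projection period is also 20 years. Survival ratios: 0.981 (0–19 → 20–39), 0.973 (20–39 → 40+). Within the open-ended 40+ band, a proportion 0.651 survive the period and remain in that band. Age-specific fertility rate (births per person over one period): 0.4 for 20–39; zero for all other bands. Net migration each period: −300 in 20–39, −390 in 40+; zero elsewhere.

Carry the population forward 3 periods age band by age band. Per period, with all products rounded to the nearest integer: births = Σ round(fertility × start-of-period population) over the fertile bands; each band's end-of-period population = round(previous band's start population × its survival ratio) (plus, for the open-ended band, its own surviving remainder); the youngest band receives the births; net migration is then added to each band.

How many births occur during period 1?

Numbering the bands 1..3 from youngest to oldest:
Period 1:
Births: 13900 × 0.4 = 5560
Band 2: 4700 × 0.981 = 4611
Band 3: 13900 × 0.973 + 5200 × 0.651 = 13525 + 3385 = 16910
Net migration: Band 2 − 300 → 4311; Band 3 − 390 → 16520
→ [5560, 4311, 16520]

5560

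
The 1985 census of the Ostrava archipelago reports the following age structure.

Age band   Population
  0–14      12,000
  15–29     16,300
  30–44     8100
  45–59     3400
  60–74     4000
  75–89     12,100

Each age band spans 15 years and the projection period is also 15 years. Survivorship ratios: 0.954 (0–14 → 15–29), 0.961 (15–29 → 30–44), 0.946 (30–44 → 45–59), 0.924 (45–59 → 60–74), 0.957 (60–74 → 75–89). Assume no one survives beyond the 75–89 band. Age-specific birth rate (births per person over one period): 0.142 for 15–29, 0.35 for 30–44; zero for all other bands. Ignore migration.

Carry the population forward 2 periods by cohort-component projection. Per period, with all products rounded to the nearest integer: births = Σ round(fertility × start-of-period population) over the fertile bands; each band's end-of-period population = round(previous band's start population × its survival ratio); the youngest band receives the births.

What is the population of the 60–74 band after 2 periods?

Period 1:
Births: 16300 * 0.142 = 2315 ; 8100 * 0.35 = 2835 → total 5150
15–29: 12000 * 0.954 = 11448
30–44: 16300 * 0.961 = 15664
45–59: 8100 * 0.946 = 7663
60–74: 3400 * 0.924 = 3142
75–89: 4000 * 0.957 = 3828
→ [5150, 11448, 15664, 7663, 3142, 3828]
Period 2:
Births: 11448 * 0.142 = 1626 ; 15664 * 0.35 = 5482 → total 7108
15–29: 5150 * 0.954 = 4913
30–44: 11448 * 0.961 = 11002
45–59: 15664 * 0.946 = 14818
60–74: 7663 * 0.924 = 7081
75–89: 3142 * 0.957 = 3007
→ [7108, 4913, 11002, 14818, 7081, 3007]

7081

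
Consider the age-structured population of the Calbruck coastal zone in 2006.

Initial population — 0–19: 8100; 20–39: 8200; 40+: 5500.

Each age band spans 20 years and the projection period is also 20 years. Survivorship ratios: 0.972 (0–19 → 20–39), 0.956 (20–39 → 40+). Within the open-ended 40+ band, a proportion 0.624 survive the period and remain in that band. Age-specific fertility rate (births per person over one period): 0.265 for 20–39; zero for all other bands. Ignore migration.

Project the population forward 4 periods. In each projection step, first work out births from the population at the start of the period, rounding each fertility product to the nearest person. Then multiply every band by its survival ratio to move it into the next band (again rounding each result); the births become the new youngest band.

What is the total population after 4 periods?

9949

[period 1]
Births: 8200 × 0.265 = 2173
20–39: 8100 × 0.972 = 7873
40+: 8200 × 0.956 + 5500 × 0.624 = 7839 + 3432 = 11271
Population now: 0–19=2173, 20–39=7873, 40+=11271
[period 2]
Births: 7873 × 0.265 = 2086
20–39: 2173 × 0.972 = 2112
40+: 7873 × 0.956 + 11271 × 0.624 = 7527 + 7033 = 14560
Population now: 0–19=2086, 20–39=2112, 40+=14560
[period 3]
Births: 2112 × 0.265 = 560
20–39: 2086 × 0.972 = 2028
40+: 2112 × 0.956 + 14560 × 0.624 = 2019 + 9085 = 11104
Population now: 0–19=560, 20–39=2028, 40+=11104
[period 4]
Births: 2028 × 0.265 = 537
20–39: 560 × 0.972 = 544
40+: 2028 × 0.956 + 11104 × 0.624 = 1939 + 6929 = 8868
Population now: 0–19=537, 20–39=544, 40+=8868
Total after period 4: 537 + 544 + 8868 = 9949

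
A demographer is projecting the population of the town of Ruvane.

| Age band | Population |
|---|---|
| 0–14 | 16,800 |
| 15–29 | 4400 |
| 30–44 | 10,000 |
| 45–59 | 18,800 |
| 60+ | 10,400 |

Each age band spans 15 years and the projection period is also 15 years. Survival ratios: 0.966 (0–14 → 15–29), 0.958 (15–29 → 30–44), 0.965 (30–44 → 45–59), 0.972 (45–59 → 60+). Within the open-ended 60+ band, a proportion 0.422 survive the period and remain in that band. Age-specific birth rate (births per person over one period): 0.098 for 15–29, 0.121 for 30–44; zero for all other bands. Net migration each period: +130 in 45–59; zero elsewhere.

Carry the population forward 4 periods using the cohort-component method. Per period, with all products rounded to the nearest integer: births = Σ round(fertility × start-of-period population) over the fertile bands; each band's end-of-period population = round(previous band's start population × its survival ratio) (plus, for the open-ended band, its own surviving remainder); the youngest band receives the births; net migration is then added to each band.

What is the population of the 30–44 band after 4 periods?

1944

Let group 1 be 0–14 through group 5 = 60+.
Period 1.
Births: 4400 × 0.098 = 431  |  10000 × 0.121 = 1210 → 1641
Group 2: 16800 × 0.966 = 16229
Group 3: 4400 × 0.958 = 4215
Group 4: 10000 × 0.965 = 9650
Group 5: 18800 × 0.972 + 10400 × 0.422 = 18274 + 4389 = 22663
Net migration: Group 4 + 130 → 9780
Population now: 0–14=1641, 15–29=16229, 30–44=4215, 45–59=9780, 60+=22663
Period 2.
Births: 16229 × 0.098 = 1590  |  4215 × 0.121 = 510 → 2100
Group 2: 1641 × 0.966 = 1585
Group 3: 16229 × 0.958 = 15547
Group 4: 4215 × 0.965 = 4067
Group 5: 9780 × 0.972 + 22663 × 0.422 = 9506 + 9564 = 19070
Net migration: Group 4 + 130 → 4197
Population now: 0–14=2100, 15–29=1585, 30–44=15547, 45–59=4197, 60+=19070
Period 3.
Births: 1585 × 0.098 = 155  |  15547 × 0.121 = 1881 → 2036
Group 2: 2100 × 0.966 = 2029
Group 3: 1585 × 0.958 = 1518
Group 4: 15547 × 0.965 = 15003
Group 5: 4197 × 0.972 + 19070 × 0.422 = 4079 + 8048 = 12127
Net migration: Group 4 + 130 → 15133
Population now: 0–14=2036, 15–29=2029, 30–44=1518, 45–59=15133, 60+=12127
Period 4.
Births: 2029 × 0.098 = 199  |  1518 × 0.121 = 184 → 383
Group 2: 2036 × 0.966 = 1967
Group 3: 2029 × 0.958 = 1944
Group 4: 1518 × 0.965 = 1465
Group 5: 15133 × 0.972 + 12127 × 0.422 = 14709 + 5118 = 19827
Net migration: Group 4 + 130 → 1595
Population now: 0–14=383, 15–29=1967, 30–44=1944, 45–59=1595, 60+=19827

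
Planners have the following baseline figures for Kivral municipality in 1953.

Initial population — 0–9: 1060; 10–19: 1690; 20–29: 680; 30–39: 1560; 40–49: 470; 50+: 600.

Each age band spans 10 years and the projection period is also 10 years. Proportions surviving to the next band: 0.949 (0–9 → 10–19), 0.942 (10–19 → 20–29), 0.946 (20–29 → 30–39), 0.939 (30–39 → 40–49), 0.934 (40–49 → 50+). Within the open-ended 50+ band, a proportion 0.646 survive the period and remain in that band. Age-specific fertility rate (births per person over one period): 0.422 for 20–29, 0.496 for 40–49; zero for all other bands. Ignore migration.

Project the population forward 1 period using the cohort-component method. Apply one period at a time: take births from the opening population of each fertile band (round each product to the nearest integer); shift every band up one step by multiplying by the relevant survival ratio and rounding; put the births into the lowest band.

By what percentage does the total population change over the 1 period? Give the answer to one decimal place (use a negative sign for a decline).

-0.1

— Period 1 —
Births: 680 * 0.422 = 287, 470 * 0.496 = 233 → 520
10–19: 1060 * 0.949 = 1006
20–29: 1690 * 0.942 = 1592
30–39: 680 * 0.946 = 643
40–49: 1560 * 0.939 = 1465
50+: 470 * 0.934 + 600 * 0.646 = 439 + 388 = 827
Giving 520 / 1006 / 1592 / 643 / 1465 / 827.
Total: 6060 → 6053; change = -7; percentage change = -0.1%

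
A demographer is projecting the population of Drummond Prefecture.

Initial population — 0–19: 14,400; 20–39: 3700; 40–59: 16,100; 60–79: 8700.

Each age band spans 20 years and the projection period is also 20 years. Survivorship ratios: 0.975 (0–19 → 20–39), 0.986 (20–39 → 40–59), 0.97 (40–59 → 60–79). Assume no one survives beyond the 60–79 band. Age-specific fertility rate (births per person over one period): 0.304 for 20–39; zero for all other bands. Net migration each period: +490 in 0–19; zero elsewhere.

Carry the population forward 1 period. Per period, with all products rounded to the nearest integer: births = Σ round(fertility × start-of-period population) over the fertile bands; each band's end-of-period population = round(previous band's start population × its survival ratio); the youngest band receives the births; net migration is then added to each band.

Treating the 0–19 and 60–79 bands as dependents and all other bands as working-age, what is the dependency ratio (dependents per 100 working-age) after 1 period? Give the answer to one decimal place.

97.4

Numbering the groups 1..4 from youngest to oldest:
— Period 1 —
Births: 3700 * 0.304 = 1125
Group 2: 14400 * 0.975 = 14040
Group 3: 3700 * 0.986 = 3648
Group 4: 16100 * 0.97 = 15617
Net migration: Group 1 + 490 → 1615
→ [1615, 14040, 3648, 15617]
Dependents (band 0–19 + band 60–79) = 1615 + 15617 = 17232; working-age = 17688; ratio = 17232/17688 × 100 = 97.4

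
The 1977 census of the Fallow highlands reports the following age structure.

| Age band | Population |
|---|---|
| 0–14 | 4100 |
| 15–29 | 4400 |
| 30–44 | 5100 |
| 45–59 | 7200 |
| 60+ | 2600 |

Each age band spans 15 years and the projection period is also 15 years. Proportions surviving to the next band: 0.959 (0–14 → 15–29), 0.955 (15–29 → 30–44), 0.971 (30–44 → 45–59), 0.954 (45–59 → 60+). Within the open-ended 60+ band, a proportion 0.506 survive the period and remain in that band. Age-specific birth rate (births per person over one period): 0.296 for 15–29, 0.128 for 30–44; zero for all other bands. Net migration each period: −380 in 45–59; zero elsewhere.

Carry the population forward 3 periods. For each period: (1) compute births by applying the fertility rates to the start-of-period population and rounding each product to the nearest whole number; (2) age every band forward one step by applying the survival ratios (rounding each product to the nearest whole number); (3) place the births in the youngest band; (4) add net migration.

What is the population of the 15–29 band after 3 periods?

1632

After projecting period 1:
Births: 4400 × 0.296 = 1302 ; 5100 × 0.128 = 653 → total 1955
15–29: 4100 × 0.959 = 3932
30–44: 4400 × 0.955 = 4202
45–59: 5100 × 0.971 = 4952
60+: 7200 × 0.954 + 2600 × 0.506 = 6869 + 1316 = 8185
Net migration: 45–59 − 380 → 4572
Population now: 0–14=1955, 15–29=3932, 30–44=4202, 45–59=4572, 60+=8185
After projecting period 2:
Births: 3932 × 0.296 = 1164 ; 4202 × 0.128 = 538 → total 1702
15–29: 1955 × 0.959 = 1875
30–44: 3932 × 0.955 = 3755
45–59: 4202 × 0.971 = 4080
60+: 4572 × 0.954 + 8185 × 0.506 = 4362 + 4142 = 8504
Net migration: 45–59 − 380 → 3700
Population now: 0–14=1702, 15–29=1875, 30–44=3755, 45–59=3700, 60+=8504
After projecting period 3:
Births: 1875 × 0.296 = 555 ; 3755 × 0.128 = 481 → total 1036
15–29: 1702 × 0.959 = 1632
30–44: 1875 × 0.955 = 1791
45–59: 3755 × 0.971 = 3646
60+: 3700 × 0.954 + 8504 × 0.506 = 3530 + 4303 = 7833
Net migration: 45–59 − 380 → 3266
Population now: 0–14=1036, 15–29=1632, 30–44=1791, 45–59=3266, 60+=7833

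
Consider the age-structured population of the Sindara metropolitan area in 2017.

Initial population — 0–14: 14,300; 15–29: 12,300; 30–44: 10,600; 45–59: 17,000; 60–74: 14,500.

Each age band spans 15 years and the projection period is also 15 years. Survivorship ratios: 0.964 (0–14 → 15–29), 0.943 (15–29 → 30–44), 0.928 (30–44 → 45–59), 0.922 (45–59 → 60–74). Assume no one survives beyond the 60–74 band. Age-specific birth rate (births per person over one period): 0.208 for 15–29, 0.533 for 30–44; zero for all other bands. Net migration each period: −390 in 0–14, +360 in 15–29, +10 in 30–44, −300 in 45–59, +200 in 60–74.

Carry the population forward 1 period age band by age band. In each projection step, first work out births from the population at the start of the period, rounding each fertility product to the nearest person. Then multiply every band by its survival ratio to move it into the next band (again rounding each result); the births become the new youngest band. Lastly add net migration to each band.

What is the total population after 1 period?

58983

After projecting period 1:
Births: 12300 * 0.208 = 2558  |  10600 * 0.533 = 5650 ⇒ total 8208
15–29: 14300 * 0.964 = 13785
30–44: 12300 * 0.943 = 11599
45–59: 10600 * 0.928 = 9837
60–74: 17000 * 0.922 = 15674
Net migration: 0–14 − 390 → 7818; 15–29 + 360 → 14145; 30–44 + 10 → 11609; 45–59 − 300 → 9537; 60–74 + 200 → 15874
→ [7818, 14145, 11609, 9537, 15874]
Total after period 1: 7818 + 14145 + 11609 + 9537 + 15874 = 58983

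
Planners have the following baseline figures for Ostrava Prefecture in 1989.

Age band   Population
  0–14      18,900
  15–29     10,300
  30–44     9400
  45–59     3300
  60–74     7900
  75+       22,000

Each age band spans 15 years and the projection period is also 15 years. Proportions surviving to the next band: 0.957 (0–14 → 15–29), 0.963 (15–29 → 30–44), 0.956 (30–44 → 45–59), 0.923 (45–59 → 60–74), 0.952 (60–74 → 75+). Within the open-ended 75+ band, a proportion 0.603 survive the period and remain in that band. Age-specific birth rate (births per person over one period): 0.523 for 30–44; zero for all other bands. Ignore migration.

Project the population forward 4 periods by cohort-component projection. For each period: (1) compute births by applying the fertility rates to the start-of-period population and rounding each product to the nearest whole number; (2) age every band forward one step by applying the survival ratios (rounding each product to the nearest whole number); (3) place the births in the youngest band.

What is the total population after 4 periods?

54277

(Bands numbered youngest = 1 to oldest = 6.)
— Period 1 —
Births: 9400 × 0.523 = 4916
Band 2: 18900 × 0.957 = 18087
Band 3: 10300 × 0.963 = 9919
Band 4: 9400 × 0.956 = 8986
Band 5: 3300 × 0.923 = 3046
Band 6: 7900 × 0.952 + 22000 × 0.603 = 7521 + 13266 = 20787
→ [4916, 18087, 9919, 8986, 3046, 20787]
— Period 2 —
Births: 9919 × 0.523 = 5188
Band 2: 4916 × 0.957 = 4705
Band 3: 18087 × 0.963 = 17418
Band 4: 9919 × 0.956 = 9483
Band 5: 8986 × 0.923 = 8294
Band 6: 3046 × 0.952 + 20787 × 0.603 = 2900 + 12535 = 15435
→ [5188, 4705, 17418, 9483, 8294, 15435]
— Period 3 —
Births: 17418 × 0.523 = 9110
Band 2: 5188 × 0.957 = 4965
Band 3: 4705 × 0.963 = 4531
Band 4: 17418 × 0.956 = 16652
Band 5: 9483 × 0.923 = 8753
Band 6: 8294 × 0.952 + 15435 × 0.603 = 7896 + 9307 = 17203
→ [9110, 4965, 4531, 16652, 8753, 17203]
— Period 4 —
Births: 4531 × 0.523 = 2370
Band 2: 9110 × 0.957 = 8718
Band 3: 4965 × 0.963 = 4781
Band 4: 4531 × 0.956 = 4332
Band 5: 16652 × 0.923 = 15370
Band 6: 8753 × 0.952 + 17203 × 0.603 = 8333 + 10373 = 18706
→ [2370, 8718, 4781, 4332, 15370, 18706]
Total after period 4: 2370 + 8718 + 4781 + 4332 + 15370 + 18706 = 54277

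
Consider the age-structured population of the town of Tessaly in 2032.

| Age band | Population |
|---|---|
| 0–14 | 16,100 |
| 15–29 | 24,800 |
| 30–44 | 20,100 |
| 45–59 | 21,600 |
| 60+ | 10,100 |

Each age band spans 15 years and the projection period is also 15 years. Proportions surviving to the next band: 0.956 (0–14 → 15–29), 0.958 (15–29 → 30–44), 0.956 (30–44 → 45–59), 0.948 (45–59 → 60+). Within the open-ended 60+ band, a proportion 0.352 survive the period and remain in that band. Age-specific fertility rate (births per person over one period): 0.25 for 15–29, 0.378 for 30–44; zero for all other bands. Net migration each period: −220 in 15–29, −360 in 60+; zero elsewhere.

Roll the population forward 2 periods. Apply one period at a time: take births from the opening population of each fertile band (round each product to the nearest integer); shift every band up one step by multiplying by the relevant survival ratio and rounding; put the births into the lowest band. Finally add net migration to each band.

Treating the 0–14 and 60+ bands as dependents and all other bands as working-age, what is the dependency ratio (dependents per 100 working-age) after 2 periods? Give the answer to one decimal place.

77.6

Period 1:
Births: 24800 × 0.25 = 6200, 20100 × 0.378 = 7598 → 13798
15–29: 16100 × 0.956 = 15392
30–44: 24800 × 0.958 = 23758
45–59: 20100 × 0.956 = 19216
60+: 21600 × 0.948 + 10100 × 0.352 = 20477 + 3555 = 24032
Net migration: 15–29 − 220 → 15172; 60+ − 360 → 23672
→ [13798, 15172, 23758, 19216, 23672]
Period 2:
Births: 15172 × 0.25 = 3793, 23758 × 0.378 = 8981 → 12774
15–29: 13798 × 0.956 = 13191
30–44: 15172 × 0.958 = 14535
45–59: 23758 × 0.956 = 22713
60+: 19216 × 0.948 + 23672 × 0.352 = 18217 + 8333 = 26550
Net migration: 15–29 − 220 → 12971; 60+ − 360 → 26190
→ [12774, 12971, 14535, 22713, 26190]
Dependents (band 0–14 + band 60+) = 12774 + 26190 = 38964; working-age = 50219; ratio = 38964/50219 × 100 = 77.6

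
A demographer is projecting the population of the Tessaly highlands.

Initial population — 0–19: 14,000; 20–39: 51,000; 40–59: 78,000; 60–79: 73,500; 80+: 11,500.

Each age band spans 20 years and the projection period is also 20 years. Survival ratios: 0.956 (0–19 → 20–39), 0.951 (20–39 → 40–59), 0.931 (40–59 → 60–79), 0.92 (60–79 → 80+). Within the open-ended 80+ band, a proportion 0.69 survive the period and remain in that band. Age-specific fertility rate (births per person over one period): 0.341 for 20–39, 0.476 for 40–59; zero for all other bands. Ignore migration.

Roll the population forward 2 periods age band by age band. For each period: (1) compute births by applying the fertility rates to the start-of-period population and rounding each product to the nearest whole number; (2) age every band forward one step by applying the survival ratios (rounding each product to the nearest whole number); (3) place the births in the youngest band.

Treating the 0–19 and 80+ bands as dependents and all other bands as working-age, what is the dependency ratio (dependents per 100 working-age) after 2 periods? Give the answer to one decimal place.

Let group 1 be 0–19 through group 5 = 80+.
Period 1:
Births: 51000 × 0.341 = 17391  |  78000 × 0.476 = 37128 — total 54519
Group 2: 14000 × 0.956 = 13384
Group 3: 51000 × 0.951 = 48501
Group 4: 78000 × 0.931 = 72618
Group 5: 73500 × 0.92 + 11500 × 0.69 = 67620 + 7935 = 75555
Giving 54519 / 13384 / 48501 / 72618 / 75555.
Period 2:
Births: 13384 × 0.341 = 4564  |  48501 × 0.476 = 23086 — total 27650
Group 2: 54519 × 0.956 = 52120
Group 3: 13384 × 0.951 = 12728
Group 4: 48501 × 0.931 = 45154
Group 5: 72618 × 0.92 + 75555 × 0.69 = 66809 + 52133 = 118942
Giving 27650 / 52120 / 12728 / 45154 / 118942.
Dependents (band 0–19 + band 80+) = 27650 + 118942 = 146592; working-age = 110002; ratio = 146592/110002 × 100 = 133.3

133.3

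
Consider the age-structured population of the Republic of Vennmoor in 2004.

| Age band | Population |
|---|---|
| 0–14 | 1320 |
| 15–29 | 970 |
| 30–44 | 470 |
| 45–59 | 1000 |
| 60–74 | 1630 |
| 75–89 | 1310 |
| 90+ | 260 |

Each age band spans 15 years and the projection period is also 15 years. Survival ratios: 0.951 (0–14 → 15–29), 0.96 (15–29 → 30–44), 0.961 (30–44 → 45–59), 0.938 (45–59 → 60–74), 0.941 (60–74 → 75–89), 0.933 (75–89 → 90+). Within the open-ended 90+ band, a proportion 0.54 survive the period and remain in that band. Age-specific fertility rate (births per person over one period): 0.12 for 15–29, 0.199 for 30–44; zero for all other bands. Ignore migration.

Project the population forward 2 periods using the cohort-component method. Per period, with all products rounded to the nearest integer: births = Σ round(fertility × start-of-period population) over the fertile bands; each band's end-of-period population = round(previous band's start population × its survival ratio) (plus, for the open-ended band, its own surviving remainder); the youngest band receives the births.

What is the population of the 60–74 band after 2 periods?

Numbering the bands 1..7 from youngest to oldest:
Period 1:
Births: 970 * 0.12 = 116 ; 470 * 0.199 = 94 ⇒ total 210
Band 2: 1320 * 0.951 = 1255
Band 3: 970 * 0.96 = 931
Band 4: 470 * 0.961 = 452
Band 5: 1000 * 0.938 = 938
Band 6: 1630 * 0.941 = 1534
Band 7: 1310 * 0.933 + 260 * 0.54 = 1222 + 140 = 1362
Giving 210 / 1255 / 931 / 452 / 938 / 1534 / 1362.
Period 2:
Births: 1255 * 0.12 = 151 ; 931 * 0.199 = 185 ⇒ total 336
Band 2: 210 * 0.951 = 200
Band 3: 1255 * 0.96 = 1205
Band 4: 931 * 0.961 = 895
Band 5: 452 * 0.938 = 424
Band 6: 938 * 0.941 = 883
Band 7: 1534 * 0.933 + 1362 * 0.54 = 1431 + 735 = 2166
Giving 336 / 200 / 1205 / 895 / 424 / 883 / 2166.

424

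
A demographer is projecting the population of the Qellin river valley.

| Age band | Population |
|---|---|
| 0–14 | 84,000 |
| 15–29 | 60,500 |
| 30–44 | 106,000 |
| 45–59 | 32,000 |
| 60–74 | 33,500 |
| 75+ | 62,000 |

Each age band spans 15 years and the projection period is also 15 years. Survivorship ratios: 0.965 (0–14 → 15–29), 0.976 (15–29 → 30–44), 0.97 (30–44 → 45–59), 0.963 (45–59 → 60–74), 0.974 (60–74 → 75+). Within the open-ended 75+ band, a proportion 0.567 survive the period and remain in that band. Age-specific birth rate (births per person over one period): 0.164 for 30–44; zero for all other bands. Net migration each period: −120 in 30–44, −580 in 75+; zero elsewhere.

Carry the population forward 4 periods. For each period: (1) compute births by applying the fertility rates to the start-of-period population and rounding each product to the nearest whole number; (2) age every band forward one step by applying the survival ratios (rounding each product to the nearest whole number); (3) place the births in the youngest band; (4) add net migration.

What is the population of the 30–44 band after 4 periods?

Period 1:
Births: 106000 × 0.164 = 17384
15–29: 84000 × 0.965 = 81060
30–44: 60500 × 0.976 = 59048
45–59: 106000 × 0.97 = 102820
60–74: 32000 × 0.963 = 30816
75+: 33500 × 0.974 + 62000 × 0.567 = 32629 + 35154 = 67783
Net migration: 30–44 − 120 → 58928; 75+ − 580 → 67203
Giving 17384 / 81060 / 58928 / 102820 / 30816 / 67203.
Period 2:
Births: 58928 × 0.164 = 9664
15–29: 17384 × 0.965 = 16776
30–44: 81060 × 0.976 = 79115
45–59: 58928 × 0.97 = 57160
60–74: 102820 × 0.963 = 99016
75+: 30816 × 0.974 + 67203 × 0.567 = 30015 + 38104 = 68119
Net migration: 30–44 − 120 → 78995; 75+ − 580 → 67539
Giving 9664 / 16776 / 78995 / 57160 / 99016 / 67539.
Period 3:
Births: 78995 × 0.164 = 12955
15–29: 9664 × 0.965 = 9326
30–44: 16776 × 0.976 = 16373
45–59: 78995 × 0.97 = 76625
60–74: 57160 × 0.963 = 55045
75+: 99016 × 0.974 + 67539 × 0.567 = 96442 + 38295 = 134737
Net migration: 30–44 − 120 → 16253; 75+ − 580 → 134157
Giving 12955 / 9326 / 16253 / 76625 / 55045 / 134157.
Period 4:
Births: 16253 × 0.164 = 2665
15–29: 12955 × 0.965 = 12502
30–44: 9326 × 0.976 = 9102
45–59: 16253 × 0.97 = 15765
60–74: 76625 × 0.963 = 73790
75+: 55045 × 0.974 + 134157 × 0.567 = 53614 + 76067 = 129681
Net migration: 30–44 − 120 → 8982; 75+ − 580 → 129101
Giving 2665 / 12502 / 8982 / 15765 / 73790 / 129101.

8982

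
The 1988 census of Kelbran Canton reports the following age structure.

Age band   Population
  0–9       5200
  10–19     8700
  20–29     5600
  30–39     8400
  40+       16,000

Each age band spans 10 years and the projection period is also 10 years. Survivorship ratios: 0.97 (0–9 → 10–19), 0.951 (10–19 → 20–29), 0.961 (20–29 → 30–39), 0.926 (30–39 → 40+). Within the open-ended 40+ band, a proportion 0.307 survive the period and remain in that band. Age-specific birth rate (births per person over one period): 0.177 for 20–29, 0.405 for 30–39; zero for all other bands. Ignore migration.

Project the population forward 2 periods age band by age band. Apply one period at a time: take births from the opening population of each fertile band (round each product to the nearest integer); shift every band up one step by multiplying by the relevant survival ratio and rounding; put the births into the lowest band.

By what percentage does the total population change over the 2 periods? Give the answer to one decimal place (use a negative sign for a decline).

-32.7

[period 1]
Births: 5600 * 0.177 = 991  |  8400 * 0.405 = 3402 — total 4393
10–19: 5200 * 0.97 = 5044
20–29: 8700 * 0.951 = 8274
30–39: 5600 * 0.961 = 5382
40+: 8400 * 0.926 + 16000 * 0.307 = 7778 + 4912 = 12690
Population now: 0–9=4393, 10–19=5044, 20–29=8274, 30–39=5382, 40+=12690
[period 2]
Births: 8274 * 0.177 = 1464  |  5382 * 0.405 = 2180 — total 3644
10–19: 4393 * 0.97 = 4261
20–29: 5044 * 0.951 = 4797
30–39: 8274 * 0.961 = 7951
40+: 5382 * 0.926 + 12690 * 0.307 = 4984 + 3896 = 8880
Population now: 0–9=3644, 10–19=4261, 20–29=4797, 30–39=7951, 40+=8880
Total: 43900 → 29533; change = -14367; percentage change = -32.7%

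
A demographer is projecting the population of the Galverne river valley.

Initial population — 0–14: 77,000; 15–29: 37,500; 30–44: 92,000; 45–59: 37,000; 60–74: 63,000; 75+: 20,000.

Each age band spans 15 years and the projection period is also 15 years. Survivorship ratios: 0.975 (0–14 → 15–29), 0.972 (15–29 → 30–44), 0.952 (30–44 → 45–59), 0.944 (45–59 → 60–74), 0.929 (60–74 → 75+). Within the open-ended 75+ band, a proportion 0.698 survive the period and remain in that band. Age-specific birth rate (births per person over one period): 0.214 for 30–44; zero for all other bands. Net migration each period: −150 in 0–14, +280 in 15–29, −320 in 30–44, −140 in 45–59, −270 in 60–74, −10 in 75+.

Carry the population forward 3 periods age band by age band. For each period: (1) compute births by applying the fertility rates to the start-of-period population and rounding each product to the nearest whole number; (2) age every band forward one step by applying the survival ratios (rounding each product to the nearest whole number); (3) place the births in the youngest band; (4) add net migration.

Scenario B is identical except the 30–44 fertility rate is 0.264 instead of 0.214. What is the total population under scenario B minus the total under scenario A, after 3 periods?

Call the groups 1 to 6, youngest first.
— Period 1 —
Births: 92000 × 0.214 = 19688
Group 2: 77000 × 0.975 = 75075
Group 3: 37500 × 0.972 = 36450
Group 4: 92000 × 0.952 = 87584
Group 5: 37000 × 0.944 = 34928
Group 6: 63000 × 0.929 + 20000 × 0.698 = 58527 + 13960 = 72487
Net migration: Group 1 − 150 → 19538; Group 2 + 280 → 75355; Group 3 − 320 → 36130; Group 4 − 140 → 87444; Group 5 − 270 → 34658; Group 6 − 10 → 72477
End of period: [19538, 75355, 36130, 87444, 34658, 72477]
— Period 2 —
Births: 36130 × 0.214 = 7732
Group 2: 19538 × 0.975 = 19050
Group 3: 75355 × 0.972 = 73245
Group 4: 36130 × 0.952 = 34396
Group 5: 87444 × 0.944 = 82547
Group 6: 34658 × 0.929 + 72477 × 0.698 = 32197 + 50589 = 82786
Net migration: Group 1 − 150 → 7582; Group 2 + 280 → 19330; Group 3 − 320 → 72925; Group 4 − 140 → 34256; Group 5 − 270 → 82277; Group 6 − 10 → 82776
End of period: [7582, 19330, 72925, 34256, 82277, 82776]
— Period 3 —
Births: 72925 × 0.214 = 15606
Group 2: 7582 × 0.975 = 7392
Group 3: 19330 × 0.972 = 18789
Group 4: 72925 × 0.952 = 69425
Group 5: 34256 × 0.944 = 32338
Group 6: 82277 × 0.929 + 82776 × 0.698 = 76435 + 57778 = 134213
Net migration: Group 1 − 150 → 15456; Group 2 + 280 → 7672; Group 3 − 320 → 18469; Group 4 − 140 → 69285; Group 5 − 270 → 32068; Group 6 − 10 → 134203
End of period: [15456, 7672, 18469, 69285, 32068, 134203]
Scenario A total after 3 periods: 277153
Scenario B projection —
— Period 1 —
Births: 92000 × 0.264 = 24288
Group 2: 77000 × 0.975 = 75075
Group 3: 37500 × 0.972 = 36450
Group 4: 92000 × 0.952 = 87584
Group 5: 37000 × 0.944 = 34928
Group 6: 63000 × 0.929 + 20000 × 0.698 = 58527 + 13960 = 72487
Net migration: Group 1 − 150 → 24138; Group 2 + 280 → 75355; Group 3 − 320 → 36130; Group 4 − 140 → 87444; Group 5 − 270 → 34658; Group 6 − 10 → 72477
End of period: [24138, 75355, 36130, 87444, 34658, 72477]
— Period 2 —
Births: 36130 × 0.264 = 9538
Group 2: 24138 × 0.975 = 23535
Group 3: 75355 × 0.972 = 73245
Group 4: 36130 × 0.952 = 34396
Group 5: 87444 × 0.944 = 82547
Group 6: 34658 × 0.929 + 72477 × 0.698 = 32197 + 50589 = 82786
Net migration: Group 1 − 150 → 9388; Group 2 + 280 → 23815; Group 3 − 320 → 72925; Group 4 − 140 → 34256; Group 5 − 270 → 82277; Group 6 − 10 → 82776
End of period: [9388, 23815, 72925, 34256, 82277, 82776]
— Period 3 —
Births: 72925 × 0.264 = 19252
Group 2: 9388 × 0.975 = 9153
Group 3: 23815 × 0.972 = 23148
Group 4: 72925 × 0.952 = 69425
Group 5: 34256 × 0.944 = 32338
Group 6: 82277 × 0.929 + 82776 × 0.698 = 76435 + 57778 = 134213
Net migration: Group 1 − 150 → 19102; Group 2 + 280 → 9433; Group 3 − 320 → 22828; Group 4 − 140 → 69285; Group 5 − 270 → 32068; Group 6 − 10 → 134203
End of period: [19102, 9433, 22828, 69285, 32068, 134203]
Scenario B total after 3 periods: 286919
Difference B − A = 286919 − 277153 = 9766

9766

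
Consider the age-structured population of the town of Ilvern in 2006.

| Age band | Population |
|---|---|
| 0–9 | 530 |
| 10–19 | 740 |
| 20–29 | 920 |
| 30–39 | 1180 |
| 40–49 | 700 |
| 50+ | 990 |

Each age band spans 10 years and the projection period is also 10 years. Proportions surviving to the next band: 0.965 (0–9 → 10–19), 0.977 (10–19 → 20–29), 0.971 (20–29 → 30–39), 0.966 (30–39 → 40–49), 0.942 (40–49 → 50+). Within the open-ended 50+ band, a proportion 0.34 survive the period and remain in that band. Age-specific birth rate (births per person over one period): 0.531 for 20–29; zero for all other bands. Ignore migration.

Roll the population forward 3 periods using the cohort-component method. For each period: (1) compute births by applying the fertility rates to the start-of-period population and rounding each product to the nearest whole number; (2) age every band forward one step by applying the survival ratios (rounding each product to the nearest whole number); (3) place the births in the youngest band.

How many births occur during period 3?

265

(Bands numbered youngest = 1 to oldest = 6.)
Period 1:
Births: 920 * 0.531 = 489
Band 2: 530 * 0.965 = 511
Band 3: 740 * 0.977 = 723
Band 4: 920 * 0.971 = 893
Band 5: 1180 * 0.966 = 1140
Band 6: 700 * 0.942 + 990 * 0.34 = 659 + 337 = 996
Giving 489 / 511 / 723 / 893 / 1140 / 996.
Period 2:
Births: 723 * 0.531 = 384
Band 2: 489 * 0.965 = 472
Band 3: 511 * 0.977 = 499
Band 4: 723 * 0.971 = 702
Band 5: 893 * 0.966 = 863
Band 6: 1140 * 0.942 + 996 * 0.34 = 1074 + 339 = 1413
Giving 384 / 472 / 499 / 702 / 863 / 1413.
Period 3:
Births: 499 * 0.531 = 265
Band 2: 384 * 0.965 = 371
Band 3: 472 * 0.977 = 461
Band 4: 499 * 0.971 = 485
Band 5: 702 * 0.966 = 678
Band 6: 863 * 0.942 + 1413 * 0.34 = 813 + 480 = 1293
Giving 265 / 371 / 461 / 485 / 678 / 1293.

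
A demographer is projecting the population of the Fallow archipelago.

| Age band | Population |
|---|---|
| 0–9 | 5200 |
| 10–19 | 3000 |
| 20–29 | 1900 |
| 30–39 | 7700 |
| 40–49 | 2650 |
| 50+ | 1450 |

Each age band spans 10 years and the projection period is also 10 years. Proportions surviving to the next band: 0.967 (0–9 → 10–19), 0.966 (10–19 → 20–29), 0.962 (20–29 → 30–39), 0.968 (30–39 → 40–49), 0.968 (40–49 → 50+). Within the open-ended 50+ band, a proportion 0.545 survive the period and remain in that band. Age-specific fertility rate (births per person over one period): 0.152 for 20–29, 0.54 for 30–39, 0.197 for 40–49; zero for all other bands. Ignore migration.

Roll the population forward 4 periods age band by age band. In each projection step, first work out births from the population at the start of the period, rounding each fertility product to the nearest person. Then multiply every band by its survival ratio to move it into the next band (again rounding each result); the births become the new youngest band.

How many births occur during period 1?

4969

After projecting period 1:
Births: 1900 × 0.152 = 289  |  7700 × 0.54 = 4158  |  2650 × 0.197 = 522 → 4969
10–19: 5200 × 0.967 = 5028
20–29: 3000 × 0.966 = 2898
30–39: 1900 × 0.962 = 1828
40–49: 7700 × 0.968 = 7454
50+: 2650 × 0.968 + 1450 × 0.545 = 2565 + 790 = 3355
Giving 4969 / 5028 / 2898 / 1828 / 7454 / 3355.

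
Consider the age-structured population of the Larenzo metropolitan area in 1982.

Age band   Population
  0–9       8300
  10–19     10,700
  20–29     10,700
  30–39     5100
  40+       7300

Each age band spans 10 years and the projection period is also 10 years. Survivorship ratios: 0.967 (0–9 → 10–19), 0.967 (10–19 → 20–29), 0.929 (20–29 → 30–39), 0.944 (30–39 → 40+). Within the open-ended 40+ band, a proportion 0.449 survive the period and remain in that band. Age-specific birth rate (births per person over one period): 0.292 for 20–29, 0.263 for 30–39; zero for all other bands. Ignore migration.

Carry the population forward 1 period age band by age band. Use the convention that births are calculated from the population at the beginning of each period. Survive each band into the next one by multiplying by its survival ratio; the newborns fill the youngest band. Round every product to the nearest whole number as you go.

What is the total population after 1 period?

40870

After projecting period 1:
Births: 10700 × 0.292 = 3124, 5100 × 0.263 = 1341 — total 4465
10–19: 8300 × 0.967 = 8026
20–29: 10700 × 0.967 = 10347
30–39: 10700 × 0.929 = 9940
40+: 5100 × 0.944 + 7300 × 0.449 = 4814 + 3278 = 8092
Giving 4465 / 8026 / 10347 / 9940 / 8092.
Total after period 1: 4465 + 8026 + 10347 + 9940 + 8092 = 40870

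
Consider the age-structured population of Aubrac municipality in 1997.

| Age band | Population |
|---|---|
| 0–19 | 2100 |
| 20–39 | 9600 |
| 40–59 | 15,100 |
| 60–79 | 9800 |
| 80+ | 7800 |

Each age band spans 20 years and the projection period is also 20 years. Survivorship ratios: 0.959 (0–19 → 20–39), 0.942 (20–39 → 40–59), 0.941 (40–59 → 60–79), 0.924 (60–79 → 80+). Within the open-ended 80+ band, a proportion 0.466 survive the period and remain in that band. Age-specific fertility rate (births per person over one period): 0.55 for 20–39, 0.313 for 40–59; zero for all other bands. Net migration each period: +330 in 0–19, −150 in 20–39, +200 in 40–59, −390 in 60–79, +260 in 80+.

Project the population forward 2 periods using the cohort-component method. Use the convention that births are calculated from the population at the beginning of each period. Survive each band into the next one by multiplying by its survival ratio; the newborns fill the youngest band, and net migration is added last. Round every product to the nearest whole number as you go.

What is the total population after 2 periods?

43338

Let band 1 be 0–19 through band 5 = 80+.
— Period 1 —
Births: 9600 * 0.55 = 5280  |  15100 * 0.313 = 4726 ⇒ total 10006
Band 2: 2100 * 0.959 = 2014
Band 3: 9600 * 0.942 = 9043
Band 4: 15100 * 0.941 = 14209
Band 5: 9800 * 0.924 + 7800 * 0.466 = 9055 + 3635 = 12690
Net migration: Band 1 + 330 → 10336; Band 2 − 150 → 1864; Band 3 + 200 → 9243; Band 4 − 390 → 13819; Band 5 + 260 → 12950
End of period: [10336, 1864, 9243, 13819, 12950]
— Period 2 —
Births: 1864 * 0.55 = 1025  |  9243 * 0.313 = 2893 ⇒ total 3918
Band 2: 10336 * 0.959 = 9912
Band 3: 1864 * 0.942 = 1756
Band 4: 9243 * 0.941 = 8698
Band 5: 13819 * 0.924 + 12950 * 0.466 = 12769 + 6035 = 18804
Net migration: Band 1 + 330 → 4248; Band 2 − 150 → 9762; Band 3 + 200 → 1956; Band 4 − 390 → 8308; Band 5 + 260 → 19064
End of period: [4248, 9762, 1956, 8308, 19064]
Total after period 2: 4248 + 9762 + 1956 + 8308 + 19064 = 43338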